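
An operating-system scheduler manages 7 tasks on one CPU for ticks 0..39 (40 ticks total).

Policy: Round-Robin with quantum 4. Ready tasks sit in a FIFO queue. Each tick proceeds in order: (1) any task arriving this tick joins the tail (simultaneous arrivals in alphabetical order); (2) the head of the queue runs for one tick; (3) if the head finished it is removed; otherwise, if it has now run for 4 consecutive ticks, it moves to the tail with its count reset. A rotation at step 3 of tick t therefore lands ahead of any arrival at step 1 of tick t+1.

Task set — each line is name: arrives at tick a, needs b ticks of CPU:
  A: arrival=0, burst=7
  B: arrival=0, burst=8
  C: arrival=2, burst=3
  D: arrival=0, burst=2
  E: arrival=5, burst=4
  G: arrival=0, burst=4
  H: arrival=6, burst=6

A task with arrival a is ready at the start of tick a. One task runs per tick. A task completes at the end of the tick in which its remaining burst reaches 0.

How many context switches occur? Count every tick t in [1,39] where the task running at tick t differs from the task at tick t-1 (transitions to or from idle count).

t=0: queue=[A,B,D,G] q_used=0 → run A
t=1: queue=[A,B,D,G] q_used=1 → run A
t=2: queue=[A,B,D,G,C] q_used=2 → run A
t=3: queue=[A,B,D,G,C] q_used=3 → run A
t=4: queue=[B,D,G,C,A] q_used=0 → run B
t=5: queue=[B,D,G,C,A,E] q_used=1 → run B
t=6: queue=[B,D,G,C,A,E,H] q_used=2 → run B
t=7: queue=[B,D,G,C,A,E,H] q_used=3 → run B
t=8: queue=[D,G,C,A,E,H,B] q_used=0 → run D
t=9: queue=[D,G,C,A,E,H,B] q_used=1 → run D
t=10: queue=[G,C,A,E,H,B] q_used=0 → run G
t=11: queue=[G,C,A,E,H,B] q_used=1 → run G
t=12: queue=[G,C,A,E,H,B] q_used=2 → run G
t=13: queue=[G,C,A,E,H,B] q_used=3 → run G
t=14: queue=[C,A,E,H,B] q_used=0 → run C
t=15: queue=[C,A,E,H,B] q_used=1 → run C
t=16: queue=[C,A,E,H,B] q_used=2 → run C
t=17: queue=[A,E,H,B] q_used=0 → run A
t=18: queue=[A,E,H,B] q_used=1 → run A
t=19: queue=[A,E,H,B] q_used=2 → run A
t=20: queue=[E,H,B] q_used=0 → run E
t=21: queue=[E,H,B] q_used=1 → run E
t=22: queue=[E,H,B] q_used=2 → run E
t=23: queue=[E,H,B] q_used=3 → run E
t=24: queue=[H,B] q_used=0 → run H
t=25: queue=[H,B] q_used=1 → run H
t=26: queue=[H,B] q_used=2 → run H
t=27: queue=[H,B] q_used=3 → run H
t=28: queue=[B,H] q_used=0 → run B
t=29: queue=[B,H] q_used=1 → run B
t=30: queue=[B,H] q_used=2 → run B
t=31: queue=[B,H] q_used=3 → run B
t=32: queue=[H] q_used=0 → run H
t=33: queue=[H] q_used=1 → run H
t=34: (idle)
t=35: (idle)
t=36: (idle)
t=37: (idle)
t=38: (idle)
t=39: (idle)

context switches = 10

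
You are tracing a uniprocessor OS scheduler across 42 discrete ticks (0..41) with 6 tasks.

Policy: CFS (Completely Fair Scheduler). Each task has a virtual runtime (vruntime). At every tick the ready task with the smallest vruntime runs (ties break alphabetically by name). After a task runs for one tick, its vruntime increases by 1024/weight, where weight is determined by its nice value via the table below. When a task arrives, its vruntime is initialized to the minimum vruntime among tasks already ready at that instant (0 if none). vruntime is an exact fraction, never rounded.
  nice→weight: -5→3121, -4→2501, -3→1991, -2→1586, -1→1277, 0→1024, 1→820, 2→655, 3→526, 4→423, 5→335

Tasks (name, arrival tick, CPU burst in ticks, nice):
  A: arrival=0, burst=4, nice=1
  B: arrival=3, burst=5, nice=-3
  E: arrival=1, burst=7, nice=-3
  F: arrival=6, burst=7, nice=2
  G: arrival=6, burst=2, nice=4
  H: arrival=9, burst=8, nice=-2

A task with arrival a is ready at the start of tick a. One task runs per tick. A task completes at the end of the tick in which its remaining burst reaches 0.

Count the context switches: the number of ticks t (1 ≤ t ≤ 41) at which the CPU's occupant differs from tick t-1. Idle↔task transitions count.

context switches = 29

t=0: vr[A=0] → run A
t=1: vr[A=256/205 E=256/205] → run A
t=2: vr[A=512/205 E=256/205] → run E
t=3: vr[A=512/205 B=719616/408155 E=719616/408155] → run B
t=4: vr[A=512/205 B=929536/408155 E=719616/408155] → run E
t=5: vr[A=512/205 B=929536/408155 E=929536/408155] → run B
t=6: vr[A=512/205 B=1139456/408155 E=929536/408155 F=929536/408155 G=929536/408155] → run E
t=7: vr[A=512/205 B=1139456/408155 E=1139456/408155 F=929536/408155 G=929536/408155] → run F
t=8: vr[A=512/205 B=1139456/408155 E=1139456/408155 F=41071872/10693661 G=929536/408155] → run G
t=9: vr[A=512/205 B=1139456/408155 E=1139456/408155 F=41071872/10693661 G=811144448/172649565 H=512/205] → run A
t=10: vr[A=768/205 B=1139456/408155 E=1139456/408155 F=41071872/10693661 G=811144448/172649565 H=512/205] → run H
t=11: vr[A=768/205 B=1139456/408155 E=1139456/408155 F=41071872/10693661 G=811144448/172649565 H=510976/162565] → run B
t=12: vr[A=768/205 B=1349376/408155 E=1139456/408155 F=41071872/10693661 G=811144448/172649565 H=510976/162565] → run E
t=13: vr[A=768/205 B=1349376/408155 E=1349376/408155 F=41071872/10693661 G=811144448/172649565 H=510976/162565] → run H
t=14: vr[A=768/205 B=1349376/408155 E=1349376/408155 F=41071872/10693661 G=811144448/172649565 H=615936/162565] → run B
t=15: vr[A=768/205 B=1559296/408155 E=1349376/408155 F=41071872/10693661 G=811144448/172649565 H=615936/162565] → run E
t=16: vr[A=768/205 B=1559296/408155 E=1559296/408155 F=41071872/10693661 G=811144448/172649565 H=615936/162565] → run A
t=17: vr[B=1559296/408155 E=1559296/408155 F=41071872/10693661 G=811144448/172649565 H=615936/162565] → run H
t=18: vr[B=1559296/408155 E=1559296/408155 F=41071872/10693661 G=811144448/172649565 H=720896/162565] → run B
t=19: vr[E=1559296/408155 F=41071872/10693661 G=811144448/172649565 H=720896/162565] → run E
t=20: vr[E=1769216/408155 F=41071872/10693661 G=811144448/172649565 H=720896/162565] → run F
t=21: vr[E=1769216/408155 F=288949504/53468305 G=811144448/172649565 H=720896/162565] → run E
t=22: vr[F=288949504/53468305 G=811144448/172649565 H=720896/162565] → run H
t=23: vr[F=288949504/53468305 G=811144448/172649565 H=825856/162565] → run G
t=24: vr[F=288949504/53468305 H=825856/162565] → run H
t=25: vr[F=288949504/53468305 H=930816/162565] → run F
t=26: vr[F=372539648/53468305 H=930816/162565] → run H
t=27: vr[F=372539648/53468305 H=1035776/162565] → run H
t=28: vr[F=372539648/53468305 H=1140736/162565] → run F
t=29: vr[F=456129792/53468305 H=1140736/162565] → run H
t=30: vr[F=456129792/53468305] → run F
t=31: vr[F=539719936/53468305] → run F
t=32: vr[F=124662016/10693661] → run F
t=33: (idle)
t=34: (idle)
t=35: (idle)
t=36: (idle)
t=37: (idle)
t=38: (idle)
t=39: (idle)
t=40: (idle)
t=41: (idle)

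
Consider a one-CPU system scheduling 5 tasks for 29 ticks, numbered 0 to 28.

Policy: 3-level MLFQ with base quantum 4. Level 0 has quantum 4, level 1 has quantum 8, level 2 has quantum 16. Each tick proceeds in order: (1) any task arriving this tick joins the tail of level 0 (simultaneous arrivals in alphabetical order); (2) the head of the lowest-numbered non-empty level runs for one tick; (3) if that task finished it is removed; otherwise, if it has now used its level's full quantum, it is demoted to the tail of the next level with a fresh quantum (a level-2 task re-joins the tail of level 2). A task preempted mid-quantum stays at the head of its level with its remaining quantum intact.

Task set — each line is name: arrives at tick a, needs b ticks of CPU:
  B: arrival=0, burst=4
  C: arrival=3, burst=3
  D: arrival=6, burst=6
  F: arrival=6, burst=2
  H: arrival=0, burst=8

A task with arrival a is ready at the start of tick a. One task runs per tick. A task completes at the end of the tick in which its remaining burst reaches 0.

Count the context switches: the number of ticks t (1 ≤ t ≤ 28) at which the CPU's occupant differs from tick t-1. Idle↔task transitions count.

context switches = 7

t=0: L0/L1/L2 = BH/-/- → run B
t=1: L0/L1/L2 = BH/-/- → run B
t=2: L0/L1/L2 = BH/-/- → run B
t=3: L0/L1/L2 = BHC/-/- → run B
t=4: L0/L1/L2 = HC/-/- → run H
t=5: L0/L1/L2 = HC/-/- → run H
t=6: L0/L1/L2 = HCDF/-/- → run H
t=7: L0/L1/L2 = HCDF/-/- → run H
t=8: L0/L1/L2 = CDF/H/- → run C
t=9: L0/L1/L2 = CDF/H/- → run C
t=10: L0/L1/L2 = CDF/H/- → run C
t=11: L0/L1/L2 = DF/H/- → run D
t=12: L0/L1/L2 = DF/H/- → run D
t=13: L0/L1/L2 = DF/H/- → run D
t=14: L0/L1/L2 = DF/H/- → run D
t=15: L0/L1/L2 = F/HD/- → run F
t=16: L0/L1/L2 = F/HD/- → run F
t=17: L0/L1/L2 = -/HD/- → run H
t=18: L0/L1/L2 = -/HD/- → run H
t=19: L0/L1/L2 = -/HD/- → run H
t=20: L0/L1/L2 = -/HD/- → run H
t=21: L0/L1/L2 = -/D/- → run D
t=22: L0/L1/L2 = -/D/- → run D
t=23: (idle)
t=24: (idle)
t=25: (idle)
t=26: (idle)
t=27: (idle)
t=28: (idle)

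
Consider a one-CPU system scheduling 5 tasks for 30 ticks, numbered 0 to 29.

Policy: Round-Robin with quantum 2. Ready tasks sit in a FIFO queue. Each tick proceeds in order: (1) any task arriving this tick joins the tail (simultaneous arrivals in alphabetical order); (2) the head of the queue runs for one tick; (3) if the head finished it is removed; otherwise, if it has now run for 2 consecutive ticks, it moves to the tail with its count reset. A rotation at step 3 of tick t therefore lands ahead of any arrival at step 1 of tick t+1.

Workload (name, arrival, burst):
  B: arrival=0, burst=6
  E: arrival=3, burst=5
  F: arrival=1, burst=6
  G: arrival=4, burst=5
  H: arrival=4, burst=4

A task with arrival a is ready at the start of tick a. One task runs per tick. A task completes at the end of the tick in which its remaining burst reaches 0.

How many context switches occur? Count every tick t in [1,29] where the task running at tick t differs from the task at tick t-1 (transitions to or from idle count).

t=0: queue=[B] q_used=0 → run B
t=1: queue=[B,F] q_used=1 → run B
t=2: queue=[F,B] q_used=0 → run F
t=3: queue=[F,B,E] q_used=1 → run F
t=4: queue=[B,E,F,G,H] q_used=0 → run B
t=5: queue=[B,E,F,G,H] q_used=1 → run B
t=6: queue=[E,F,G,H,B] q_used=0 → run E
t=7: queue=[E,F,G,H,B] q_used=1 → run E
t=8: queue=[F,G,H,B,E] q_used=0 → run F
t=9: queue=[F,G,H,B,E] q_used=1 → run F
t=10: queue=[G,H,B,E,F] q_used=0 → run G
t=11: queue=[G,H,B,E,F] q_used=1 → run G
t=12: queue=[H,B,E,F,G] q_used=0 → run H
t=13: queue=[H,B,E,F,G] q_used=1 → run H
t=14: queue=[B,E,F,G,H] q_used=0 → run B
t=15: queue=[B,E,F,G,H] q_used=1 → run B
t=16: queue=[E,F,G,H] q_used=0 → run E
t=17: queue=[E,F,G,H] q_used=1 → run E
t=18: queue=[F,G,H,E] q_used=0 → run F
t=19: queue=[F,G,H,E] q_used=1 → run F
t=20: queue=[G,H,E] q_used=0 → run G
t=21: queue=[G,H,E] q_used=1 → run G
t=22: queue=[H,E,G] q_used=0 → run H
t=23: queue=[H,E,G] q_used=1 → run H
t=24: queue=[E,G] q_used=0 → run E
t=25: queue=[G] q_used=0 → run G
t=26: (idle)
t=27: (idle)
t=28: (idle)
t=29: (idle)

context switches = 14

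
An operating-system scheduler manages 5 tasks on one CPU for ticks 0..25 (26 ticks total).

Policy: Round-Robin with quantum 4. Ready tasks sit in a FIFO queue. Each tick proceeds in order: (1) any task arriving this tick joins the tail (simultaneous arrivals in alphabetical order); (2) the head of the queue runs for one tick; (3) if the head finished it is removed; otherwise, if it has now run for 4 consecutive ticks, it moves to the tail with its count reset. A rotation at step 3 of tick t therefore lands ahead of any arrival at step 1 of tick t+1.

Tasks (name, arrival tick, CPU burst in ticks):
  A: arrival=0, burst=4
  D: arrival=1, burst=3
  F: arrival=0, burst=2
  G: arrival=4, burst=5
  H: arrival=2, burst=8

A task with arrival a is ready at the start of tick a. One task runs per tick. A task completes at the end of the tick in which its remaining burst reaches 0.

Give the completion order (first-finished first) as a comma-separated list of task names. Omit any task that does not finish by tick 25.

completion order = A, F, D, H, G

t=0: queue=[A,F] q_used=0 → run A
t=1: queue=[A,F,D] q_used=1 → run A
t=2: queue=[A,F,D,H] q_used=2 → run A
t=3: queue=[A,F,D,H] q_used=3 → run A
t=4: queue=[F,D,H,G] q_used=0 → run F
t=5: queue=[F,D,H,G] q_used=1 → run F
t=6: queue=[D,H,G] q_used=0 → run D
t=7: queue=[D,H,G] q_used=1 → run D
t=8: queue=[D,H,G] q_used=2 → run D
t=9: queue=[H,G] q_used=0 → run H
t=10: queue=[H,G] q_used=1 → run H
t=11: queue=[H,G] q_used=2 → run H
t=12: queue=[H,G] q_used=3 → run H
t=13: queue=[G,H] q_used=0 → run G
t=14: queue=[G,H] q_used=1 → run G
t=15: queue=[G,H] q_used=2 → run G
t=16: queue=[G,H] q_used=3 → run G
t=17: queue=[H,G] q_used=0 → run H
t=18: queue=[H,G] q_used=1 → run H
t=19: queue=[H,G] q_used=2 → run H
t=20: queue=[H,G] q_used=3 → run H
t=21: queue=[G] q_used=0 → run G
t=22: (idle)
t=23: (idle)
t=24: (idle)
t=25: (idle)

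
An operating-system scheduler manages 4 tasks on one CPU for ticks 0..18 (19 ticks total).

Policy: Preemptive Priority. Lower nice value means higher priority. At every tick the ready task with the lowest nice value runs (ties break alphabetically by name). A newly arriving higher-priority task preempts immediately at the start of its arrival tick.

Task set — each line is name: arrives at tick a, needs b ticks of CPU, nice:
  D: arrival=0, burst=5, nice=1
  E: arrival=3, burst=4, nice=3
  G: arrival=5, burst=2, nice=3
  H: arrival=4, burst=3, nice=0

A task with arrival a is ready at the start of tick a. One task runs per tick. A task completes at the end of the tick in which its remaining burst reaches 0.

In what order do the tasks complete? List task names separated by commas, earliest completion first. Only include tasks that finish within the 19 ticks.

t=0: ready={D} → run D
t=1: ready={D} → run D
t=2: ready={D} → run D
t=3: ready={D,E} → run D
t=4: ready={D,E,H} → run H
t=5: ready={D,E,G,H} → run H
t=6: ready={D,E,G,H} → run H
t=7: ready={D,E,G} → run D
t=8: ready={E,G} → run E
t=9: ready={E,G} → run E
t=10: ready={E,G} → run E
t=11: ready={E,G} → run E
t=12: ready={G} → run G
t=13: ready={G} → run G
t=14: (idle)
t=15: (idle)
t=16: (idle)
t=17: (idle)
t=18: (idle)

completion order = H, D, E, G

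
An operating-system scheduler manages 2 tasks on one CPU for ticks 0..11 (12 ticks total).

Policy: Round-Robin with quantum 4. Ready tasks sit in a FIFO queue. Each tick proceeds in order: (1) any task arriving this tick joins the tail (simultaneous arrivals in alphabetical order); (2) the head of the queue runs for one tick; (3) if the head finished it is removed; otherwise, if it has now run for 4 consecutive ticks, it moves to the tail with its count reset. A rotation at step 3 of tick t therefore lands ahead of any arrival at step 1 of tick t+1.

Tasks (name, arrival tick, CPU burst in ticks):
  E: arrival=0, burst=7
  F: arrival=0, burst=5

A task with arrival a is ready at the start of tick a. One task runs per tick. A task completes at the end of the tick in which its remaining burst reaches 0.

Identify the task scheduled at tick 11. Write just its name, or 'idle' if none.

t=0: queue=[E,F] q_used=0 → run E
t=1: queue=[E,F] q_used=1 → run E
t=2: queue=[E,F] q_used=2 → run E
t=3: queue=[E,F] q_used=3 → run E
t=4: queue=[F,E] q_used=0 → run F
t=5: queue=[F,E] q_used=1 → run F
t=6: queue=[F,E] q_used=2 → run F
t=7: queue=[F,E] q_used=3 → run F
t=8: queue=[E,F] q_used=0 → run E
t=9: queue=[E,F] q_used=1 → run E
t=10: queue=[E,F] q_used=2 → run E
t=11: queue=[F] q_used=0 → run F

running at tick 11 = F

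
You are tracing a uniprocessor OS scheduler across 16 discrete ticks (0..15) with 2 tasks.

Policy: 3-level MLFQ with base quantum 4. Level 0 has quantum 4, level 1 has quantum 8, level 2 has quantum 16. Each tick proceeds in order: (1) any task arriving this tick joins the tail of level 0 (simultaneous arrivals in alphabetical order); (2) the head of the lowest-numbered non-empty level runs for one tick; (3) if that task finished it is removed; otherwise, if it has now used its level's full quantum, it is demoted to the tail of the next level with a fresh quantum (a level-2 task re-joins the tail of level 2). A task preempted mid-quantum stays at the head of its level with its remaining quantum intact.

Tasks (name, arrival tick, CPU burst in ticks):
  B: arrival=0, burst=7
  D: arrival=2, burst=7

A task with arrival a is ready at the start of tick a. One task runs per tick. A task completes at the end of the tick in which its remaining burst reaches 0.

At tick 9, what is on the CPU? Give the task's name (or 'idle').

t=0: L0/L1/L2 = B/-/- → run B
t=1: L0/L1/L2 = B/-/- → run B
t=2: L0/L1/L2 = BD/-/- → run B
t=3: L0/L1/L2 = BD/-/- → run B
t=4: L0/L1/L2 = D/B/- → run D
t=5: L0/L1/L2 = D/B/- → run D
t=6: L0/L1/L2 = D/B/- → run D
t=7: L0/L1/L2 = D/B/- → run D
t=8: L0/L1/L2 = -/BD/- → run B
t=9: L0/L1/L2 = -/BD/- → run B
t=10: L0/L1/L2 = -/BD/- → run B
t=11: L0/L1/L2 = -/D/- → run D
t=12: L0/L1/L2 = -/D/- → run D
t=13: L0/L1/L2 = -/D/- → run D
t=14: (idle)
t=15: (idle)

running at tick 9 = B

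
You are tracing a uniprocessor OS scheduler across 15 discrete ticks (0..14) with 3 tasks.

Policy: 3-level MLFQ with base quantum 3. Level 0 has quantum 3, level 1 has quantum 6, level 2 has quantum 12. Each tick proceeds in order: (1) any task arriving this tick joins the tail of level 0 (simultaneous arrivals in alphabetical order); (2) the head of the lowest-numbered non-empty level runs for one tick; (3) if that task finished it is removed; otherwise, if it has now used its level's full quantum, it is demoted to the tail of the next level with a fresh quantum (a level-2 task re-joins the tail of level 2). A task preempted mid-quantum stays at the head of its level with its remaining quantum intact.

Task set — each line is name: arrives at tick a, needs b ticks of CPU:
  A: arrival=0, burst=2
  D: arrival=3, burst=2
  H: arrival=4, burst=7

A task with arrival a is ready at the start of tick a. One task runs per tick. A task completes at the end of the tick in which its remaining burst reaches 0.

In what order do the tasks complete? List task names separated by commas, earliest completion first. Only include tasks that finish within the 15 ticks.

t=0: L0/L1/L2 = A/-/- → run A
t=1: L0/L1/L2 = A/-/- → run A
t=2: (idle)
t=3: L0/L1/L2 = D/-/- → run D
t=4: L0/L1/L2 = DH/-/- → run D
t=5: L0/L1/L2 = H/-/- → run H
t=6: L0/L1/L2 = H/-/- → run H
t=7: L0/L1/L2 = H/-/- → run H
t=8: L0/L1/L2 = -/H/- → run H
t=9: L0/L1/L2 = -/H/- → run H
t=10: L0/L1/L2 = -/H/- → run H
t=11: L0/L1/L2 = -/H/- → run H
t=12: (idle)
t=13: (idle)
t=14: (idle)

completion order = A, D, H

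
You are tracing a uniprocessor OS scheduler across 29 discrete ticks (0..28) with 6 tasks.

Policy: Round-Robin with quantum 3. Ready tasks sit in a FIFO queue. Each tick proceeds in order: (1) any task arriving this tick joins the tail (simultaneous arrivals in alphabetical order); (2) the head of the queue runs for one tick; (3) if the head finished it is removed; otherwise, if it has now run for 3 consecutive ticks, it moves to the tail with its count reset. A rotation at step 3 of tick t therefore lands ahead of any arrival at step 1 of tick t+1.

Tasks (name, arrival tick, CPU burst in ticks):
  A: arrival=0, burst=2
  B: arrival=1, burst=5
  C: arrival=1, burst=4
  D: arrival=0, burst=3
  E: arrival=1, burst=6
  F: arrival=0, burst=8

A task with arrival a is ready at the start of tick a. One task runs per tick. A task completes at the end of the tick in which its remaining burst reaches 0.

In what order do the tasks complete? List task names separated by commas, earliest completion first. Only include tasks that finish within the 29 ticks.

completion order = A, D, B, C, E, F

t=0: queue=[A,D,F] q_used=0 → run A
t=1: queue=[A,D,F,B,C,E] q_used=1 → run A
t=2: queue=[D,F,B,C,E] q_used=0 → run D
t=3: queue=[D,F,B,C,E] q_used=1 → run D
t=4: queue=[D,F,B,C,E] q_used=2 → run D
t=5: queue=[F,B,C,E] q_used=0 → run F
t=6: queue=[F,B,C,E] q_used=1 → run F
t=7: queue=[F,B,C,E] q_used=2 → run F
t=8: queue=[B,C,E,F] q_used=0 → run B
t=9: queue=[B,C,E,F] q_used=1 → run B
t=10: queue=[B,C,E,F] q_used=2 → run B
t=11: queue=[C,E,F,B] q_used=0 → run C
t=12: queue=[C,E,F,B] q_used=1 → run C
t=13: queue=[C,E,F,B] q_used=2 → run C
t=14: queue=[E,F,B,C] q_used=0 → run E
t=15: queue=[E,F,B,C] q_used=1 → run E
t=16: queue=[E,F,B,C] q_used=2 → run E
t=17: queue=[F,B,C,E] q_used=0 → run F
t=18: queue=[F,B,C,E] q_used=1 → run F
t=19: queue=[F,B,C,E] q_used=2 → run F
t=20: queue=[B,C,E,F] q_used=0 → run B
t=21: queue=[B,C,E,F] q_used=1 → run B
t=22: queue=[C,E,F] q_used=0 → run C
t=23: queue=[E,F] q_used=0 → run E
t=24: queue=[E,F] q_used=1 → run E
t=25: queue=[E,F] q_used=2 → run E
t=26: queue=[F] q_used=0 → run F
t=27: queue=[F] q_used=1 → run F
t=28: (idle)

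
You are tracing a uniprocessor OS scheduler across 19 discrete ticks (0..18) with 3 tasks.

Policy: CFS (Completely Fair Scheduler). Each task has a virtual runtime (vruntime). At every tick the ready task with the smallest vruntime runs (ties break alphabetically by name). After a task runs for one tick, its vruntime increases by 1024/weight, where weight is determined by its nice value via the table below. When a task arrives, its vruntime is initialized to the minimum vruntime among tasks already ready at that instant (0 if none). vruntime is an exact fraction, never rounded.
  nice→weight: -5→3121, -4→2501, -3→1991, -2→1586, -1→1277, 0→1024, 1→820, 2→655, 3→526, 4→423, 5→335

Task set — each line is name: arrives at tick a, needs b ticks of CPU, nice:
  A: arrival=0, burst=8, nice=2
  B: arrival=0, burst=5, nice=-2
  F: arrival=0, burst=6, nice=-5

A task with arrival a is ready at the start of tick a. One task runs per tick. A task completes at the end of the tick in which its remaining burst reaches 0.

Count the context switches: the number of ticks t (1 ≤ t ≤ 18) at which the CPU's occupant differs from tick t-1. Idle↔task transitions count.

t=0: vr[A=0 B=0 F=0] → run A
t=1: vr[A=1024/655 B=0 F=0] → run B
t=2: vr[A=1024/655 B=512/793 F=0] → run F
t=3: vr[A=1024/655 B=512/793 F=1024/3121] → run F
t=4: vr[A=1024/655 B=512/793 F=2048/3121] → run B
t=5: vr[A=1024/655 B=1024/793 F=2048/3121] → run F
t=6: vr[A=1024/655 B=1024/793 F=3072/3121] → run F
t=7: vr[A=1024/655 B=1024/793 F=4096/3121] → run B
t=8: vr[A=1024/655 B=1536/793 F=4096/3121] → run F
t=9: vr[A=1024/655 B=1536/793 F=5120/3121] → run A
t=10: vr[A=2048/655 B=1536/793 F=5120/3121] → run F
t=11: vr[A=2048/655 B=1536/793] → run B
t=12: vr[A=2048/655 B=2048/793] → run B
t=13: vr[A=2048/655] → run A
t=14: vr[A=3072/655] → run A
t=15: vr[A=4096/655] → run A
t=16: vr[A=1024/131] → run A
t=17: vr[A=6144/655] → run A
t=18: vr[A=7168/655] → run A

context switches = 10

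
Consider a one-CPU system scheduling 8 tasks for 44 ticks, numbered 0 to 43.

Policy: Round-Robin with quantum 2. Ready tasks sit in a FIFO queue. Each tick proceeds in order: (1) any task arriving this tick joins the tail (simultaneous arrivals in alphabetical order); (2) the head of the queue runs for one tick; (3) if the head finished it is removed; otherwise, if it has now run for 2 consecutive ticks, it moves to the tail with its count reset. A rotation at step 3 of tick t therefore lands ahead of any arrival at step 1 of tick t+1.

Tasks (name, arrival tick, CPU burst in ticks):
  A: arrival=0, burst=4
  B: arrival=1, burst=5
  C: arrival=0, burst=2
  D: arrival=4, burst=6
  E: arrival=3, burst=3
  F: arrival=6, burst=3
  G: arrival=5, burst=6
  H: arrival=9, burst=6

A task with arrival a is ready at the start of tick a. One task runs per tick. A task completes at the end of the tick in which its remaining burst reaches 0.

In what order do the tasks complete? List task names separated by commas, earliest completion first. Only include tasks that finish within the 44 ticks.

completion order = C, A, E, B, F, D, G, H

t=0: queue=[A,C] q_used=0 → run A
t=1: queue=[A,C,B] q_used=1 → run A
t=2: queue=[C,B,A] q_used=0 → run C
t=3: queue=[C,B,A,E] q_used=1 → run C
t=4: queue=[B,A,E,D] q_used=0 → run B
t=5: queue=[B,A,E,D,G] q_used=1 → run B
t=6: queue=[A,E,D,G,B,F] q_used=0 → run A
t=7: queue=[A,E,D,G,B,F] q_used=1 → run A
t=8: queue=[E,D,G,B,F] q_used=0 → run E
t=9: queue=[E,D,G,B,F,H] q_used=1 → run E
t=10: queue=[D,G,B,F,H,E] q_used=0 → run D
t=11: queue=[D,G,B,F,H,E] q_used=1 → run D
t=12: queue=[G,B,F,H,E,D] q_used=0 → run G
t=13: queue=[G,B,F,H,E,D] q_used=1 → run G
t=14: queue=[B,F,H,E,D,G] q_used=0 → run B
t=15: queue=[B,F,H,E,D,G] q_used=1 → run B
t=16: queue=[F,H,E,D,G,B] q_used=0 → run F
t=17: queue=[F,H,E,D,G,B] q_used=1 → run F
t=18: queue=[H,E,D,G,B,F] q_used=0 → run H
t=19: queue=[H,E,D,G,B,F] q_used=1 → run H
t=20: queue=[E,D,G,B,F,H] q_used=0 → run E
t=21: queue=[D,G,B,F,H] q_used=0 → run D
t=22: queue=[D,G,B,F,H] q_used=1 → run D
t=23: queue=[G,B,F,H,D] q_used=0 → run G
t=24: queue=[G,B,F,H,D] q_used=1 → run G
t=25: queue=[B,F,H,D,G] q_used=0 → run B
t=26: queue=[F,H,D,G] q_used=0 → run F
t=27: queue=[H,D,G] q_used=0 → run H
t=28: queue=[H,D,G] q_used=1 → run H
t=29: queue=[D,G,H] q_used=0 → run D
t=30: queue=[D,G,H] q_used=1 → run D
t=31: queue=[G,H] q_used=0 → run G
t=32: queue=[G,H] q_used=1 → run G
t=33: queue=[H] q_used=0 → run H
t=34: queue=[H] q_used=1 → run H
t=35: (idle)
t=36: (idle)
t=37: (idle)
t=38: (idle)
t=39: (idle)
t=40: (idle)
t=41: (idle)
t=42: (idle)
t=43: (idle)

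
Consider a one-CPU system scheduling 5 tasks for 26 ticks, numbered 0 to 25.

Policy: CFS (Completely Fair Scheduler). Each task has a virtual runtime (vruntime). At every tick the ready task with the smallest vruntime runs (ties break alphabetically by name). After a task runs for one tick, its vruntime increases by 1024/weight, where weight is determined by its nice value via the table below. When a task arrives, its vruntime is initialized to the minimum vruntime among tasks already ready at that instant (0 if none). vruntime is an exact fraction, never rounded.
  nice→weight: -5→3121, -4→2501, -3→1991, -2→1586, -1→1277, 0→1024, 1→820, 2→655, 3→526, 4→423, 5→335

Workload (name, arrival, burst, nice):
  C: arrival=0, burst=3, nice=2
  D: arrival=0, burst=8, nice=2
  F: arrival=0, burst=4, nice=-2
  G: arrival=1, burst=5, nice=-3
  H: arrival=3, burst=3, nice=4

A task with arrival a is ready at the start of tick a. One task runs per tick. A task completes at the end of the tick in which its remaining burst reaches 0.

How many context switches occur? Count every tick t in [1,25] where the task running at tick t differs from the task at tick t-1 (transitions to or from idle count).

context switches = 19

t=0: vr[C=0 D=0 F=0] → run C
t=1: vr[C=1024/655 D=0 F=0 G=0] → run D
t=2: vr[C=1024/655 D=1024/655 F=0 G=0] → run F
t=3: vr[C=1024/655 D=1024/655 F=512/793 G=0 H=0] → run G
t=4: vr[C=1024/655 D=1024/655 F=512/793 G=1024/1991 H=0] → run H
t=5: vr[C=1024/655 D=1024/655 F=512/793 G=1024/1991 H=1024/423] → run G
t=6: vr[C=1024/655 D=1024/655 F=512/793 G=2048/1991 H=1024/423] → run F
t=7: vr[C=1024/655 D=1024/655 F=1024/793 G=2048/1991 H=1024/423] → run G
t=8: vr[C=1024/655 D=1024/655 F=1024/793 G=3072/1991 H=1024/423] → run F
t=9: vr[C=1024/655 D=1024/655 F=1536/793 G=3072/1991 H=1024/423] → run G
t=10: vr[C=1024/655 D=1024/655 F=1536/793 G=4096/1991 H=1024/423] → run C
t=11: vr[C=2048/655 D=1024/655 F=1536/793 G=4096/1991 H=1024/423] → run D
t=12: vr[C=2048/655 D=2048/655 F=1536/793 G=4096/1991 H=1024/423] → run F
t=13: vr[C=2048/655 D=2048/655 G=4096/1991 H=1024/423] → run G
t=14: vr[C=2048/655 D=2048/655 H=1024/423] → run H
t=15: vr[C=2048/655 D=2048/655 H=2048/423] → run C
t=16: vr[D=2048/655 H=2048/423] → run D
t=17: vr[D=3072/655 H=2048/423] → run D
t=18: vr[D=4096/655 H=2048/423] → run H
t=19: vr[D=4096/655] → run D
t=20: vr[D=1024/131] → run D
t=21: vr[D=6144/655] → run D
t=22: vr[D=7168/655] → run D
t=23: (idle)
t=24: (idle)
t=25: (idle)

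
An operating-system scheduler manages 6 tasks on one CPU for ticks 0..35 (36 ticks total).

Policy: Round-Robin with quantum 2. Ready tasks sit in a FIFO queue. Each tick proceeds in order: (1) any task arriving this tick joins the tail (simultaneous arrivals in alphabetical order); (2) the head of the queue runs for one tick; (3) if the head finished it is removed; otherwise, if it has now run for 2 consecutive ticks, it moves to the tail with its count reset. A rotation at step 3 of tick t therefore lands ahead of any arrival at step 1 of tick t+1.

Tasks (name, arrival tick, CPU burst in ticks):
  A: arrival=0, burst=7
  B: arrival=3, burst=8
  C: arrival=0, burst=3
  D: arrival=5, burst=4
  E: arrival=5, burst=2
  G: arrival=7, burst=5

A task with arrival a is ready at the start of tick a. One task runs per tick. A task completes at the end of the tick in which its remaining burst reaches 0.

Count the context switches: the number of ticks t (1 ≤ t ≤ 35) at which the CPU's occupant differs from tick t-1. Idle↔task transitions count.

context switches = 16

t=0: queue=[A,C] q_used=0 → run A
t=1: queue=[A,C] q_used=1 → run A
t=2: queue=[C,A] q_used=0 → run C
t=3: queue=[C,A,B] q_used=1 → run C
t=4: queue=[A,B,C] q_used=0 → run A
t=5: queue=[A,B,C,D,E] q_used=1 → run A
t=6: queue=[B,C,D,E,A] q_used=0 → run B
t=7: queue=[B,C,D,E,A,G] q_used=1 → run B
t=8: queue=[C,D,E,A,G,B] q_used=0 → run C
t=9: queue=[D,E,A,G,B] q_used=0 → run D
t=10: queue=[D,E,A,G,B] q_used=1 → run D
t=11: queue=[E,A,G,B,D] q_used=0 → run E
t=12: queue=[E,A,G,B,D] q_used=1 → run E
t=13: queue=[A,G,B,D] q_used=0 → run A
t=14: queue=[A,G,B,D] q_used=1 → run A
t=15: queue=[G,B,D,A] q_used=0 → run G
t=16: queue=[G,B,D,A] q_used=1 → run G
t=17: queue=[B,D,A,G] q_used=0 → run B
t=18: queue=[B,D,A,G] q_used=1 → run B
t=19: queue=[D,A,G,B] q_used=0 → run D
t=20: queue=[D,A,G,B] q_used=1 → run D
t=21: queue=[A,G,B] q_used=0 → run A
t=22: queue=[G,B] q_used=0 → run G
t=23: queue=[G,B] q_used=1 → run G
t=24: queue=[B,G] q_used=0 → run B
t=25: queue=[B,G] q_used=1 → run B
t=26: queue=[G,B] q_used=0 → run G
t=27: queue=[B] q_used=0 → run B
t=28: queue=[B] q_used=1 → run B
t=29: (idle)
t=30: (idle)
t=31: (idle)
t=32: (idle)
t=33: (idle)
t=34: (idle)
t=35: (idle)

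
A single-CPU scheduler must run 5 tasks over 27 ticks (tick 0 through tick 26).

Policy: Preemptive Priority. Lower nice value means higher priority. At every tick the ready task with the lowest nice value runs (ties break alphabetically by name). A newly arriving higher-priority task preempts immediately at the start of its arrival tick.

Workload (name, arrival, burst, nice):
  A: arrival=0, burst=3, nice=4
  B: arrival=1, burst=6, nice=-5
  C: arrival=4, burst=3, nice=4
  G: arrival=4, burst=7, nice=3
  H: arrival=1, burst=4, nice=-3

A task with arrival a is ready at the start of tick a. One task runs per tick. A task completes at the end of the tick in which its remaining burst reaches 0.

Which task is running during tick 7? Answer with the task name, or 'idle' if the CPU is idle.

running at tick 7 = H

t=0: ready={A} → run A
t=1: ready={A,B,H} → run B
t=2: ready={A,B,H} → run B
t=3: ready={A,B,H} → run B
t=4: ready={A,B,C,G,H} → run B
t=5: ready={A,B,C,G,H} → run B
t=6: ready={A,B,C,G,H} → run B
t=7: ready={A,C,G,H} → run H
t=8: ready={A,C,G,H} → run H
t=9: ready={A,C,G,H} → run H
t=10: ready={A,C,G,H} → run H
t=11: ready={A,C,G} → run G
t=12: ready={A,C,G} → run G
t=13: ready={A,C,G} → run G
t=14: ready={A,C,G} → run G
t=15: ready={A,C,G} → run G
t=16: ready={A,C,G} → run G
t=17: ready={A,C,G} → run G
t=18: ready={A,C} → run A
t=19: ready={A,C} → run A
t=20: ready={C} → run C
t=21: ready={C} → run C
t=22: ready={C} → run C
t=23: (idle)
t=24: (idle)
t=25: (idle)
t=26: (idle)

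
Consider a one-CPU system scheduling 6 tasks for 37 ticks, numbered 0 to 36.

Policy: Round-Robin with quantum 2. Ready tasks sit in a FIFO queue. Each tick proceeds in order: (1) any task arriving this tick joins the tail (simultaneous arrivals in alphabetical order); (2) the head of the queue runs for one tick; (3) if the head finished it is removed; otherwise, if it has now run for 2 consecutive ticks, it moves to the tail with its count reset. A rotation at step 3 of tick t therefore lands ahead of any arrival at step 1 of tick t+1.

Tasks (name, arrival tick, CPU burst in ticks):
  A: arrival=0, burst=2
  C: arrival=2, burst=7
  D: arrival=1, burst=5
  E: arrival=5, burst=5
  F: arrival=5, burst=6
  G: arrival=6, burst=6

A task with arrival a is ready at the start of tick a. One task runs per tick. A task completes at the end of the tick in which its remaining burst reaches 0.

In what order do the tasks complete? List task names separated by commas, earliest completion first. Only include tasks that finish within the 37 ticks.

completion order = A, D, E, F, C, G

t=0: queue=[A] q_used=0 → run A
t=1: queue=[A,D] q_used=1 → run A
t=2: queue=[D,C] q_used=0 → run D
t=3: queue=[D,C] q_used=1 → run D
t=4: queue=[C,D] q_used=0 → run C
t=5: queue=[C,D,E,F] q_used=1 → run C
t=6: queue=[D,E,F,C,G] q_used=0 → run D
t=7: queue=[D,E,F,C,G] q_used=1 → run D
t=8: queue=[E,F,C,G,D] q_used=0 → run E
t=9: queue=[E,F,C,G,D] q_used=1 → run E
t=10: queue=[F,C,G,D,E] q_used=0 → run F
t=11: queue=[F,C,G,D,E] q_used=1 → run F
t=12: queue=[C,G,D,E,F] q_used=0 → run C
t=13: queue=[C,G,D,E,F] q_used=1 → run C
t=14: queue=[G,D,E,F,C] q_used=0 → run G
t=15: queue=[G,D,E,F,C] q_used=1 → run G
t=16: queue=[D,E,F,C,G] q_used=0 → run D
t=17: queue=[E,F,C,G] q_used=0 → run E
t=18: queue=[E,F,C,G] q_used=1 → run E
t=19: queue=[F,C,G,E] q_used=0 → run F
t=20: queue=[F,C,G,E] q_used=1 → run F
t=21: queue=[C,G,E,F] q_used=0 → run C
t=22: queue=[C,G,E,F] q_used=1 → run C
t=23: queue=[G,E,F,C] q_used=0 → run G
t=24: queue=[G,E,F,C] q_used=1 → run G
t=25: queue=[E,F,C,G] q_used=0 → run E
t=26: queue=[F,C,G] q_used=0 → run F
t=27: queue=[F,C,G] q_used=1 → run F
t=28: queue=[C,G] q_used=0 → run C
t=29: queue=[G] q_used=0 → run G
t=30: queue=[G] q_used=1 → run G
t=31: (idle)
t=32: (idle)
t=33: (idle)
t=34: (idle)
t=35: (idle)
t=36: (idle)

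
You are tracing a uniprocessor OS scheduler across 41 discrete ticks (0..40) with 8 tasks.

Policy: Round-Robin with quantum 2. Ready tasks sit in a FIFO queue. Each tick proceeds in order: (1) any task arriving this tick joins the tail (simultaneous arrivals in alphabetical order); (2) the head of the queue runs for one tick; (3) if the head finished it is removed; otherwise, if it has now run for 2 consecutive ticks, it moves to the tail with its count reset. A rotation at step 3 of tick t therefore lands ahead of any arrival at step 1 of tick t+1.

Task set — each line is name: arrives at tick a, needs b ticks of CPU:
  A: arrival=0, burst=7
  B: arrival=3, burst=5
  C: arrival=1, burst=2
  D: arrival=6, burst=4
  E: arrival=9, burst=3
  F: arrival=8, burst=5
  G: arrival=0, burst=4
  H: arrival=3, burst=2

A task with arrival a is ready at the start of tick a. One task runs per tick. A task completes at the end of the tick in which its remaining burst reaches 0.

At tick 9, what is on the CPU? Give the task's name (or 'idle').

running at tick 9 = B

t=0: queue=[A,G] q_used=0 → run A
t=1: queue=[A,G,C] q_used=1 → run A
t=2: queue=[G,C,A] q_used=0 → run G
t=3: queue=[G,C,A,B,H] q_used=1 → run G
t=4: queue=[C,A,B,H,G] q_used=0 → run C
t=5: queue=[C,A,B,H,G] q_used=1 → run C
t=6: queue=[A,B,H,G,D] q_used=0 → run A
t=7: queue=[A,B,H,G,D] q_used=1 → run A
t=8: queue=[B,H,G,D,A,F] q_used=0 → run B
t=9: queue=[B,H,G,D,A,F,E] q_used=1 → run B
t=10: queue=[H,G,D,A,F,E,B] q_used=0 → run H
t=11: queue=[H,G,D,A,F,E,B] q_used=1 → run H
t=12: queue=[G,D,A,F,E,B] q_used=0 → run G
t=13: queue=[G,D,A,F,E,B] q_used=1 → run G
t=14: queue=[D,A,F,E,B] q_used=0 → run D
t=15: queue=[D,A,F,E,B] q_used=1 → run D
t=16: queue=[A,F,E,B,D] q_used=0 → run A
t=17: queue=[A,F,E,B,D] q_used=1 → run A
t=18: queue=[F,E,B,D,A] q_used=0 → run F
t=19: queue=[F,E,B,D,A] q_used=1 → run F
t=20: queue=[E,B,D,A,F] q_used=0 → run E
t=21: queue=[E,B,D,A,F] q_used=1 → run E
t=22: queue=[B,D,A,F,E] q_used=0 → run B
t=23: queue=[B,D,A,F,E] q_used=1 → run B
t=24: queue=[D,A,F,E,B] q_used=0 → run D
t=25: queue=[D,A,F,E,B] q_used=1 → run D
t=26: queue=[A,F,E,B] q_used=0 → run A
t=27: queue=[F,E,B] q_used=0 → run F
t=28: queue=[F,E,B] q_used=1 → run F
t=29: queue=[E,B,F] q_used=0 → run E
t=30: queue=[B,F] q_used=0 → run B
t=31: queue=[F] q_used=0 → run F
t=32: (idle)
t=33: (idle)
t=34: (idle)
t=35: (idle)
t=36: (idle)
t=37: (idle)
t=38: (idle)
t=39: (idle)
t=40: (idle)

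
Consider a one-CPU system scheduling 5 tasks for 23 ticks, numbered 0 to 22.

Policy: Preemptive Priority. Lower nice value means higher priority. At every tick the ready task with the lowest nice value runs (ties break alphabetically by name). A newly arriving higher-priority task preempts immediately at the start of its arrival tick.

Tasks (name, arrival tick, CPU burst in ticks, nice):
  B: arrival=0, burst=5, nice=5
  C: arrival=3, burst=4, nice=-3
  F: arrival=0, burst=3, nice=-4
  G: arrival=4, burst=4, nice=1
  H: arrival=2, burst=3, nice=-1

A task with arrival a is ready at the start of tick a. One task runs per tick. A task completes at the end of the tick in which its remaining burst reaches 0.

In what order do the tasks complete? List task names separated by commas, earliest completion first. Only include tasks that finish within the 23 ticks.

completion order = F, C, H, G, B

t=0: ready={B,F} → run F
t=1: ready={B,F} → run F
t=2: ready={B,F,H} → run F
t=3: ready={B,C,H} → run C
t=4: ready={B,C,G,H} → run C
t=5: ready={B,C,G,H} → run C
t=6: ready={B,C,G,H} → run C
t=7: ready={B,G,H} → run H
t=8: ready={B,G,H} → run H
t=9: ready={B,G,H} → run H
t=10: ready={B,G} → run G
t=11: ready={B,G} → run G
t=12: ready={B,G} → run G
t=13: ready={B,G} → run G
t=14: ready={B} → run B
t=15: ready={B} → run B
t=16: ready={B} → run B
t=17: ready={B} → run B
t=18: ready={B} → run B
t=19: (idle)
t=20: (idle)
t=21: (idle)
t=22: (idle)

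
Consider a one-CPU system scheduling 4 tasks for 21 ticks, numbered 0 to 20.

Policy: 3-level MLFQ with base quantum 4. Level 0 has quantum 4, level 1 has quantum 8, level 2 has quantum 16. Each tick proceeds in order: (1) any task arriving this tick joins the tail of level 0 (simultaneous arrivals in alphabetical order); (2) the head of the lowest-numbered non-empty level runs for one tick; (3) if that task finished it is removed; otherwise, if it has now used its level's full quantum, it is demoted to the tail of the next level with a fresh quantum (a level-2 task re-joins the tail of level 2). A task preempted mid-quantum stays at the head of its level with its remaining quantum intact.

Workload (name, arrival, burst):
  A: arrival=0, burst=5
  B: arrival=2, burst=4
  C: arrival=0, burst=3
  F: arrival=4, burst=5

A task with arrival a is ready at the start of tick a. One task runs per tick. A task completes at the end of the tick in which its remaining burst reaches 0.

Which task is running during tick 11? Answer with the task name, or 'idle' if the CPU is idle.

running at tick 11 = F

t=0: L0/L1/L2 = AC/-/- → run A
t=1: L0/L1/L2 = AC/-/- → run A
t=2: L0/L1/L2 = ACB/-/- → run A
t=3: L0/L1/L2 = ACB/-/- → run A
t=4: L0/L1/L2 = CBF/A/- → run C
t=5: L0/L1/L2 = CBF/A/- → run C
t=6: L0/L1/L2 = CBF/A/- → run C
t=7: L0/L1/L2 = BF/A/- → run B
t=8: L0/L1/L2 = BF/A/- → run B
t=9: L0/L1/L2 = BF/A/- → run B
t=10: L0/L1/L2 = BF/A/- → run B
t=11: L0/L1/L2 = F/A/- → run F
t=12: L0/L1/L2 = F/A/- → run F
t=13: L0/L1/L2 = F/A/- → run F
t=14: L0/L1/L2 = F/A/- → run F
t=15: L0/L1/L2 = -/AF/- → run A
t=16: L0/L1/L2 = -/F/- → run F
t=17: (idle)
t=18: (idle)
t=19: (idle)
t=20: (idle)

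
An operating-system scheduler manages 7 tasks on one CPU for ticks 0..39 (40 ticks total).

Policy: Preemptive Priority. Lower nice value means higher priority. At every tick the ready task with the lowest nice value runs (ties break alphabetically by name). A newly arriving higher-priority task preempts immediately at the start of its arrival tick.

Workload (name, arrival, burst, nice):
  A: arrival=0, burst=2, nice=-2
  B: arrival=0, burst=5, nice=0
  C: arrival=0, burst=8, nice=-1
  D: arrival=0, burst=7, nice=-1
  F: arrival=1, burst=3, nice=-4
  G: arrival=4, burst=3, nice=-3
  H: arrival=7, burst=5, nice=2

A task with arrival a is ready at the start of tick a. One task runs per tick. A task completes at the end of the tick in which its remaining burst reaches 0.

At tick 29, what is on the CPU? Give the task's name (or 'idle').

t=0: ready={A,B,C,D} → run A
t=1: ready={A,B,C,D,F} → run F
t=2: ready={A,B,C,D,F} → run F
t=3: ready={A,B,C,D,F} → run F
t=4: ready={A,B,C,D,G} → run G
t=5: ready={A,B,C,D,G} → run G
t=6: ready={A,B,C,D,G} → run G
t=7: ready={A,B,C,D,H} → run A
t=8: ready={B,C,D,H} → run C
t=9: ready={B,C,D,H} → run C
t=10: ready={B,C,D,H} → run C
t=11: ready={B,C,D,H} → run C
t=12: ready={B,C,D,H} → run C
t=13: ready={B,C,D,H} → run C
t=14: ready={B,C,D,H} → run C
t=15: ready={B,C,D,H} → run C
t=16: ready={B,D,H} → run D
t=17: ready={B,D,H} → run D
t=18: ready={B,D,H} → run D
t=19: ready={B,D,H} → run D
t=20: ready={B,D,H} → run D
t=21: ready={B,D,H} → run D
t=22: ready={B,D,H} → run D
t=23: ready={B,H} → run B
t=24: ready={B,H} → run B
t=25: ready={B,H} → run B
t=26: ready={B,H} → run B
t=27: ready={B,H} → run B
t=28: ready={H} → run H
t=29: ready={H} → run H
t=30: ready={H} → run H
t=31: ready={H} → run H
t=32: ready={H} → run H
t=33: (idle)
t=34: (idle)
t=35: (idle)
t=36: (idle)
t=37: (idle)
t=38: (idle)
t=39: (idle)

running at tick 29 = H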